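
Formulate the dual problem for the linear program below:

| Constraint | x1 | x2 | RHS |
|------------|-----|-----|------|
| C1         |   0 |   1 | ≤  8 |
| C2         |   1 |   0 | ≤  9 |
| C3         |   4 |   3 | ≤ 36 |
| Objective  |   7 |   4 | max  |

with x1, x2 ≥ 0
Minimize: z = 8y1 + 9y2 + 36y3

Subject to:
  C1: -y2 - 4y3 ≤ -7
  C2: -y1 - 3y3 ≤ -4
  y1, y2, y3 ≥ 0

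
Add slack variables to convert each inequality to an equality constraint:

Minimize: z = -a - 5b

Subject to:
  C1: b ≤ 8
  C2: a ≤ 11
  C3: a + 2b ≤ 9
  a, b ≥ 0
min z = -a - 5b

s.t.
  b + s1 = 8
  a + s2 = 11
  a + 2b + s3 = 9
  a, b, s1, s2, s3 ≥ 0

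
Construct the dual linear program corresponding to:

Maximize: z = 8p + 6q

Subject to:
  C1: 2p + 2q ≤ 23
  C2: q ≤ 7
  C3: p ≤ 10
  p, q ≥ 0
Minimize: z = 23y1 + 7y2 + 10y3

Subject to:
  C1: -2y1 - y3 ≤ -8
  C2: -2y1 - y2 ≤ -6
  y1, y2, y3 ≥ 0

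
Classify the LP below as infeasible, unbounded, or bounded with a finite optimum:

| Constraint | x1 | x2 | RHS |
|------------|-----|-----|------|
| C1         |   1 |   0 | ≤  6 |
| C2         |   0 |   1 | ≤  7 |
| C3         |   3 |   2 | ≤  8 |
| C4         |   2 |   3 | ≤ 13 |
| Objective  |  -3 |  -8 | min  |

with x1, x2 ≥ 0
The point (0, 4) satisfies every constraint, so the LP is feasible; the constraints give x1 ≤ 6 and x2 ≤ 7, which with x1, x2 ≥ 0 keep the feasible region inside a bounded box. A feasible, bounded LP attains a finite optimum at a vertex.

Evaluating z = -3x1 - 8x2 at each vertex:
  (0, 0): z = 0
  (2.667, 0): z = -8
  (0, 4): z = -32

Feasible with finite optimum z* = -32 at (0, 4).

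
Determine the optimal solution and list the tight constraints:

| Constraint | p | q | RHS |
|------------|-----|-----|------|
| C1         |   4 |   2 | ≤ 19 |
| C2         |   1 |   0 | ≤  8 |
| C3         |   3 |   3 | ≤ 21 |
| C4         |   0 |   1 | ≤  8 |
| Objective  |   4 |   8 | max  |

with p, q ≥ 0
Optimal: p = 0, q = 7
Slack at optimum:
  C1: slack = 5
  C2: slack = 8
  C3: slack = 0 (binding)
  C4: slack = 1
  p ≥ 0: p = 0 (binding)
  q ≥ 0: q = 7
Binding constraints: C3, p ≥ 0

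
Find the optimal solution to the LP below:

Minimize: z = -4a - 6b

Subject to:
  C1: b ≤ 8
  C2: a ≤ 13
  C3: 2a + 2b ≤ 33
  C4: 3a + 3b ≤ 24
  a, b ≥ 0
a = 0, b = 8, z = -48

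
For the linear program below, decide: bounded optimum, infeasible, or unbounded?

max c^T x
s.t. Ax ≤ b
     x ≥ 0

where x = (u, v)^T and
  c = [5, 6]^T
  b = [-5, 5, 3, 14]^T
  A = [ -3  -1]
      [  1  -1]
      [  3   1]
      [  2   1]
One constraint requires 3u + v ≤ 3, while the constraint -3u - v ≤ -5 is equivalent to 3u + v ≥ 5. Together they would need 5 ≤ 3u + v ≤ 3, which is impossible since 5 > 3. No point satisfies all constraints.

Infeasible — the constraint set is empty.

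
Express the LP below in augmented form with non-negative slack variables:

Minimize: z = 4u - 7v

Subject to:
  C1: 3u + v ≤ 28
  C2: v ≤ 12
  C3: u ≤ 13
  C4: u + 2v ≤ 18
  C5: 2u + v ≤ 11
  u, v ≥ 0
min z = 4u - 7v

s.t.
  3u + v + s1 = 28
  v + s2 = 12
  u + s3 = 13
  u + 2v + s4 = 18
  2u + v + s5 = 11
  u, v, s1, s2, s3, s4, s5 ≥ 0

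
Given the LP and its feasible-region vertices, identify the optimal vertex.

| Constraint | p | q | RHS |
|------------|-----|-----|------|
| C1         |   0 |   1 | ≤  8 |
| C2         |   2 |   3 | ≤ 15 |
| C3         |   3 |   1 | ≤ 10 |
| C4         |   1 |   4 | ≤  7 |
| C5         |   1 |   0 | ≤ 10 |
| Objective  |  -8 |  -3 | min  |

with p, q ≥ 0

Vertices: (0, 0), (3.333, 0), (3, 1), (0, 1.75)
Evaluating z = -8p - 3q at each vertex:
  (0, 0): z = 0
  (3.333, 0): z = -26.67
  (3, 1): z = -27
  (0, 1.75): z = -5.25

The smallest value is z = -27, attained at (3, 1).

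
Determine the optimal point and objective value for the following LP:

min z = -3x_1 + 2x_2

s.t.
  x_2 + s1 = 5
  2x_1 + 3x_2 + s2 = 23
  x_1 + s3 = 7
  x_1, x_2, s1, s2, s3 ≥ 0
Each vertex is the intersection of two constraint boundaries that also satisfies all remaining constraints:
  x_1 = 0 and x_2 = 0 → (0, 0)
  x_1 = 7 and x_2 = 0 → (7, 0)
  2x_1 + 3x_2 = 23 and x_1 = 7 → (7, 3)
  x_2 = 5 and 2x_1 + 3x_2 = 23 → (4, 5)
  x_2 = 5 and x_1 = 0 → (0, 5)

Evaluating z = -3x_1 + 2x_2 at each vertex:
  (0, 0): z = 0
  (7, 0): z = -21
  (7, 3): z = -15
  (4, 5): z = -2
  (0, 5): z = 10

The minimum is at (7, 0) with z = -21.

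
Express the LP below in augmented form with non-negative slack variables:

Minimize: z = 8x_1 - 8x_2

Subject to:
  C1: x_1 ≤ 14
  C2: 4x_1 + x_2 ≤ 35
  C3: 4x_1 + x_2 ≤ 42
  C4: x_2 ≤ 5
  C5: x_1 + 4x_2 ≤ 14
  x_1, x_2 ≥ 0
min z = 8x_1 - 8x_2

s.t.
  x_1 + s1 = 14
  4x_1 + x_2 + s2 = 35
  4x_1 + x_2 + s3 = 42
  x_2 + s4 = 5
  x_1 + 4x_2 + s5 = 14
  x_1, x_2, s1, s2, s3, s4, s5 ≥ 0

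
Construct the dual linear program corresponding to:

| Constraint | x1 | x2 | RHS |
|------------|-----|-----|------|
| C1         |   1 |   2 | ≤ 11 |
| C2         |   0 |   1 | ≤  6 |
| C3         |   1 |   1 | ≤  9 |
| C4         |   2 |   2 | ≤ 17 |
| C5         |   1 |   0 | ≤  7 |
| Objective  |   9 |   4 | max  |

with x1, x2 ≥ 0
Minimize: z = 11y1 + 6y2 + 9y3 + 17y4 + 7y5

Subject to:
  C1: -y1 - y3 - 2y4 - y5 ≤ -9
  C2: -2y1 - y2 - y3 - 2y4 ≤ -4
  y1, y2, y3, y4, y5 ≥ 0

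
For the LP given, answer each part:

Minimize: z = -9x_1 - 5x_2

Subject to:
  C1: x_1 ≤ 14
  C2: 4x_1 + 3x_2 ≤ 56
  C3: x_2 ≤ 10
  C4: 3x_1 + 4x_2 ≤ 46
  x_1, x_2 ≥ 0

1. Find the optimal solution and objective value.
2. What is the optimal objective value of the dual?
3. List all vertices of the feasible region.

1. x_1 = 14, x_2 = 0, z = -126
2. -126 (by strong duality, equal to the primal optimum)
3. (0, 0), (14, 0), (12.29, 2.286), (2, 10), (0, 10)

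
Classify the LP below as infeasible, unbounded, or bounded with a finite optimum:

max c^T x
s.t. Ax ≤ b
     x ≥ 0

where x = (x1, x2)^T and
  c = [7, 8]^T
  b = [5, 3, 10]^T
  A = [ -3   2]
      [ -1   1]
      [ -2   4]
Feasible point: (0, 0) satisfies every constraint, so the LP is feasible.
Direction d = (1, 0): for each constraint row a, a·d ≤ 0 —
  (-3)(1) + (2)(0) = -3 ≤ 0
  (-1)(1) + (1)(0) = -1 ≤ 0
  (-2)(1) + (4)(0) = -2 ≤ 0
and d ≥ 0, so (0, 0) + t·d stays feasible for every t ≥ 0. Along this ray z = 7x1 + 8x2 changes by 7 per unit t, so z → +∞.

Unbounded: there is a feasible ray along which z → +∞.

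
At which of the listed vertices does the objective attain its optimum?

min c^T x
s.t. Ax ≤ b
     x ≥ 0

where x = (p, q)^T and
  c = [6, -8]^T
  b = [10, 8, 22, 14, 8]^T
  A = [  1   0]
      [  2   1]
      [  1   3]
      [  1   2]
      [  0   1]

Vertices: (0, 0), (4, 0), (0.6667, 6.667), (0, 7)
Evaluating z = 6p - 8q at each vertex:
  (0, 0): z = 0
  (4, 0): z = 24
  (0.6667, 6.667): z = -49.33
  (0, 7): z = -56

The smallest value is z = -56, attained at (0, 7).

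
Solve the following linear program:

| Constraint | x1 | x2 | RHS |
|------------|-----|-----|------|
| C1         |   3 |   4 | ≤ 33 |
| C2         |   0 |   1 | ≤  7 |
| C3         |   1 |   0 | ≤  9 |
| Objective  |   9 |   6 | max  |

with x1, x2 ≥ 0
Each vertex is the intersection of two constraint boundaries that also satisfies all remaining constraints:
  x1 = 0 and x2 = 0 → (0, 0)
  x1 = 9 and x2 = 0 → (9, 0)
  3x1 + 4x2 = 33 and x1 = 9 → (9, 1.5)
  3x1 + 4x2 = 33 and x2 = 7 → (1.667, 7)
  x2 = 7 and x1 = 0 → (0, 7)

Evaluating z = 9x1 + 6x2 at each vertex:
  (0, 0): z = 0
  (9, 0): z = 81
  (9, 1.5): z = 90
  (1.667, 7): z = 57
  (0, 7): z = 42

The maximum is at (9, 1.5) with z = 90.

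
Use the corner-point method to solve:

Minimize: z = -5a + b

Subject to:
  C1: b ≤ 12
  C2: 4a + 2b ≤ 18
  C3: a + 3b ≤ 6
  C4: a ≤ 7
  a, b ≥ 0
a = 4.5, b = 0, z = -22.5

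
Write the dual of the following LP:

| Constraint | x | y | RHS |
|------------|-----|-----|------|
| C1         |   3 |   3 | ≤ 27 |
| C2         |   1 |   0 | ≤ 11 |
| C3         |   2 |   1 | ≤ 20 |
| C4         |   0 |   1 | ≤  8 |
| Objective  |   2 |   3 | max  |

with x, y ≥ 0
Minimize: z = 27y1 + 11y2 + 20y3 + 8y4

Subject to:
  C1: -3y1 - y2 - 2y3 ≤ -2
  C2: -3y1 - y3 - y4 ≤ -3
  y1, y2, y3, y4 ≥ 0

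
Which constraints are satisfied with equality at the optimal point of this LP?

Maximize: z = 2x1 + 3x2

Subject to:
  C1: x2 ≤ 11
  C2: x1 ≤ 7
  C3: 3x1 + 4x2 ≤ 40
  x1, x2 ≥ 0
Optimal: x1 = 0, x2 = 10
Slack at optimum:
  C1: slack = 1
  C2: slack = 7
  C3: slack = 0 (binding)
  x1 ≥ 0: x1 = 0 (binding)
  x2 ≥ 0: x2 = 10
Binding constraints: C3, x1 ≥ 0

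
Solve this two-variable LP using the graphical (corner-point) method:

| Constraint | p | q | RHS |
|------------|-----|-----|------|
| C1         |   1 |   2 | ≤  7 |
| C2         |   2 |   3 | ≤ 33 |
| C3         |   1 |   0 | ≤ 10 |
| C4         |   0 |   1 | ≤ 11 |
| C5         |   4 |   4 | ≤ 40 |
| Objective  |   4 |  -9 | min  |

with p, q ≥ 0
p = 0, q = 3.5, z = -31.5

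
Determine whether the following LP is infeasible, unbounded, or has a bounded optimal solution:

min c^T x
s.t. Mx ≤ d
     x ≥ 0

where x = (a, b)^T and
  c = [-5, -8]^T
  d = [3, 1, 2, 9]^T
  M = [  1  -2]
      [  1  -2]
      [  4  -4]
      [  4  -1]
Feasible point: (0, 0) satisfies every constraint, so the LP is feasible.
Direction d = (0, 1): for each constraint row a, a·d ≤ 0 —
  (1)(0) + (-2)(1) = -2 ≤ 0
  (1)(0) + (-2)(1) = -2 ≤ 0
  (4)(0) + (-4)(1) = -4 ≤ 0
  (4)(0) + (-1)(1) = -1 ≤ 0
and d ≥ 0, so (0, 0) + t·d stays feasible for every t ≥ 0. Along this ray z = -5a - 8b changes by -8 per unit t, so z → −∞.

Unbounded — the objective can decrease without bound over the feasible region.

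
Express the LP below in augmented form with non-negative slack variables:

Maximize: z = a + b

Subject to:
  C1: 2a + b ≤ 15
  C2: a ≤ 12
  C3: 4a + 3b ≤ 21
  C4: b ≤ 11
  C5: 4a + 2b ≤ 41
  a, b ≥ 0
max z = a + b

s.t.
  2a + b + s1 = 15
  a + s2 = 12
  4a + 3b + s3 = 21
  b + s4 = 11
  4a + 2b + s5 = 41
  a, b, s1, s2, s3, s4, s5 ≥ 0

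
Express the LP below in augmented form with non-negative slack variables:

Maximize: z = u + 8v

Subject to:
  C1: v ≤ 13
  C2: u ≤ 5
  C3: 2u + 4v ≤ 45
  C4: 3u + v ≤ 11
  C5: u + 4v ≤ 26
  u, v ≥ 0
max z = u + 8v

s.t.
  v + s1 = 13
  u + s2 = 5
  2u + 4v + s3 = 45
  3u + v + s4 = 11
  u + 4v + s5 = 26
  u, v, s1, s2, s3, s4, s5 ≥ 0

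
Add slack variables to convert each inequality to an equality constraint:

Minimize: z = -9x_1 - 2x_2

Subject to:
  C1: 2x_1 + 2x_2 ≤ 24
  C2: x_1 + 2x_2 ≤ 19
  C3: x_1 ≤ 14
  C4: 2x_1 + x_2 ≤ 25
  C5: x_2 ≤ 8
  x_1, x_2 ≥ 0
min z = -9x_1 - 2x_2

s.t.
  2x_1 + 2x_2 + s1 = 24
  x_1 + 2x_2 + s2 = 19
  x_1 + s3 = 14
  2x_1 + x_2 + s4 = 25
  x_2 + s5 = 8
  x_1, x_2, s1, s2, s3, s4, s5 ≥ 0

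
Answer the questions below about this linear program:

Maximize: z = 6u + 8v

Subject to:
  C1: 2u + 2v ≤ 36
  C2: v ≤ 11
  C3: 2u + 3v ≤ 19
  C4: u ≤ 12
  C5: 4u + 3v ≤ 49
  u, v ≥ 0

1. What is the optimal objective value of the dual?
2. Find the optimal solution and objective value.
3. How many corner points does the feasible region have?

1. 57 (by strong duality, equal to the primal optimum)
2. u = 9.5, v = 0, z = 57
3. 3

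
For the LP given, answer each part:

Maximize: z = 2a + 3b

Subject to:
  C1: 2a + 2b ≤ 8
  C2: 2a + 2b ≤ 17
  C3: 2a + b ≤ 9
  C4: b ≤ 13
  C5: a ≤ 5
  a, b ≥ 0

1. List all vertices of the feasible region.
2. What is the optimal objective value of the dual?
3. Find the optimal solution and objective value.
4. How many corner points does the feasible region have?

1. (0, 0), (4, 0), (0, 4)
2. 12 (by strong duality, equal to the primal optimum)
3. a = 0, b = 4, z = 12
4. 3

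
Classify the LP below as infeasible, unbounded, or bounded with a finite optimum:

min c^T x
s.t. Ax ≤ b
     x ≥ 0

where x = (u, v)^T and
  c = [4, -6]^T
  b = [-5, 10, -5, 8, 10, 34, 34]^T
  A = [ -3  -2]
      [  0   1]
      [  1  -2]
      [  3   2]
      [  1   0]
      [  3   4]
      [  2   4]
The point (0, 4) satisfies every constraint, so the LP is feasible; the constraints give u ≤ 10 and v ≤ 10, which with u, v ≥ 0 keep the feasible region inside a bounded box. A feasible, bounded LP attains a finite optimum at a vertex.

Evaluating z = 4u - 6v at each vertex:
  (0, 2.5): z = -15
  (0.75, 2.875): z = -14.25
  (0, 4): z = -24

Bounded optimum: z* = -24 at (0, 4).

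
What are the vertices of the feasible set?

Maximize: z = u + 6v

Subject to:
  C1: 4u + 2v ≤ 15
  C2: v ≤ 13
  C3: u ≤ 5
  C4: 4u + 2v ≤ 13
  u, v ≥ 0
Each vertex is the intersection of two constraint boundaries that also satisfies all remaining constraints:
  u = 0 and v = 0 → (0, 0)
  4u + 2v = 13 and v = 0 → (3.25, 0)
  4u + 2v = 13 and u = 0 → (0, 6.5)

Vertices: (0, 0), (3.25, 0), (0, 6.5)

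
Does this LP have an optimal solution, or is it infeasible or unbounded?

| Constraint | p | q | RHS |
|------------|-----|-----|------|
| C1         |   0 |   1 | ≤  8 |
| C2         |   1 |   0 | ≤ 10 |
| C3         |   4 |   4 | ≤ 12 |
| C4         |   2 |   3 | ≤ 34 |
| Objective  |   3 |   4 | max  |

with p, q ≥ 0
The point (0, 3) satisfies every constraint, so the LP is feasible; the constraints give p ≤ 10 and q ≤ 8, which with p, q ≥ 0 keep the feasible region inside a bounded box. A feasible, bounded LP attains a finite optimum at a vertex.

Evaluating z = 3p + 4q at each vertex:
  (0, 0): z = 0
  (3, 0): z = 9
  (0, 3): z = 12

Feasible with finite optimum z* = 12 at (0, 3).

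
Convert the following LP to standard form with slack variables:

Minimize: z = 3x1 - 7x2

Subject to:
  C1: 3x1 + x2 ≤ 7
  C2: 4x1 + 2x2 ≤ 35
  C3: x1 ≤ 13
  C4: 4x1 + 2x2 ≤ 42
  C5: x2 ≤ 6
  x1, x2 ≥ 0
min z = 3x1 - 7x2

s.t.
  3x1 + x2 + s1 = 7
  4x1 + 2x2 + s2 = 35
  x1 + s3 = 13
  4x1 + 2x2 + s4 = 42
  x2 + s5 = 6
  x1, x2, s1, s2, s3, s4, s5 ≥ 0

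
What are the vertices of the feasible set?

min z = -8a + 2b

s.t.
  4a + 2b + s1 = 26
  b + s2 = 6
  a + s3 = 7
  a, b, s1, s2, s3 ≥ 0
Each vertex is the intersection of two constraint boundaries that also satisfies all remaining constraints:
  a = 0 and b = 0 → (0, 0)
  4a + 2b = 26 and b = 0 → (6.5, 0)
  4a + 2b = 26 and b = 6 → (3.5, 6)
  b = 6 and a = 0 → (0, 6)

Vertices: (0, 0), (6.5, 0), (3.5, 6), (0, 6)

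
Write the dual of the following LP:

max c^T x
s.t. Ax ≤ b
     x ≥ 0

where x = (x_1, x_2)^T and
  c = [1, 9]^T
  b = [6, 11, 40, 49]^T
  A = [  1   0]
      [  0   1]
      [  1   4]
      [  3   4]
Minimize: z = 6y1 + 11y2 + 40y3 + 49y4

Subject to:
  C1: -y1 - y3 - 3y4 ≤ -1
  C2: -y2 - 4y3 - 4y4 ≤ -9
  y1, y2, y3, y4 ≥ 0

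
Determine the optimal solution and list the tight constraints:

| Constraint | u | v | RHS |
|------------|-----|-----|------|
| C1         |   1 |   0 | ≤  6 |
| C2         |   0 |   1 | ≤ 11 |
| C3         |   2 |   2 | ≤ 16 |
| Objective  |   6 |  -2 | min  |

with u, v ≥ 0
Optimal: u = 0, v = 8
Slack at optimum:
  C1: slack = 6
  C2: slack = 3
  C3: slack = 0 (binding)
  u ≥ 0: u = 0 (binding)
  v ≥ 0: v = 8
Binding constraints: C3, u ≥ 0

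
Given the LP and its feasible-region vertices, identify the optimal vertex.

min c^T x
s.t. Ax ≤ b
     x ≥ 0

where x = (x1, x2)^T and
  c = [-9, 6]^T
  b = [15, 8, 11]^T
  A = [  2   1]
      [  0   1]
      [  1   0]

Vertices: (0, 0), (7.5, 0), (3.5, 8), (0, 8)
Evaluating z = -9x1 + 6x2 at each vertex:
  (0, 0): z = 0
  (7.5, 0): z = -67.5
  (3.5, 8): z = 16.5
  (0, 8): z = 48

The smallest value is z = -67.5, attained at (7.5, 0).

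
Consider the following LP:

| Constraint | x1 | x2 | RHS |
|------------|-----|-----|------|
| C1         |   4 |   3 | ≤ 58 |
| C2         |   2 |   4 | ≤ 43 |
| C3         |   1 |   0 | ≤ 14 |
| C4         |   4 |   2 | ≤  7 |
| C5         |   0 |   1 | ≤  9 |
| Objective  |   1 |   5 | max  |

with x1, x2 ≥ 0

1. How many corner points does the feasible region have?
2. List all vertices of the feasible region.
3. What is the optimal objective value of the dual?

1. 3
2. (0, 0), (1.75, 0), (0, 3.5)
3. 17.5 (by strong duality, equal to the primal optimum)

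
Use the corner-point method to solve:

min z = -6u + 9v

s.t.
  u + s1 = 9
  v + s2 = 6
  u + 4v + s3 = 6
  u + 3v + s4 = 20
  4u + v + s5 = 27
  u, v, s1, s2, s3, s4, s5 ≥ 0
Each vertex is the intersection of two constraint boundaries that also satisfies all remaining constraints:
  u = 0 and v = 0 → (0, 0)
  u + 4v = 6 and v = 0 → (6, 0)
  u + 4v = 6 and u = 0 → (0, 1.5)

Evaluating z = -6u + 9v at each vertex:
  (0, 0): z = 0
  (6, 0): z = -36
  (0, 1.5): z = 13.5

The minimum is at (6, 0) with z = -36.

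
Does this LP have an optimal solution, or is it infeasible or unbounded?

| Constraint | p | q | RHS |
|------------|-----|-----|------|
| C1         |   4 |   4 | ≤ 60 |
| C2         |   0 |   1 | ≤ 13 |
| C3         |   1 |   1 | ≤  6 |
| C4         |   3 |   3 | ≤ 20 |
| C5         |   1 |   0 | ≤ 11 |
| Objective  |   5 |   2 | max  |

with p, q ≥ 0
The point (6, 0) satisfies every constraint, so the LP is feasible; the constraints give p ≤ 11 and q ≤ 13, which with p, q ≥ 0 keep the feasible region inside a bounded box. A feasible, bounded LP attains a finite optimum at a vertex.

Bounded optimum: z* = 30 at (6, 0).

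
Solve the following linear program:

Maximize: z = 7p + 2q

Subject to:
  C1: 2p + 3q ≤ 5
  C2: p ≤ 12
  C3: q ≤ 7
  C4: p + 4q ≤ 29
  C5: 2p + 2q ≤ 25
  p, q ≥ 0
Each vertex is the intersection of two constraint boundaries that also satisfies all remaining constraints:
  p = 0 and q = 0 → (0, 0)
  2p + 3q = 5 and q = 0 → (2.5, 0)
  2p + 3q = 5 and p = 0 → (0, 1.667)

Evaluating z = 7p + 2q at each vertex:
  (0, 0): z = 0
  (2.5, 0): z = 17.5
  (0, 1.667): z = 3.333

The maximum is at (2.5, 0) with z = 17.5.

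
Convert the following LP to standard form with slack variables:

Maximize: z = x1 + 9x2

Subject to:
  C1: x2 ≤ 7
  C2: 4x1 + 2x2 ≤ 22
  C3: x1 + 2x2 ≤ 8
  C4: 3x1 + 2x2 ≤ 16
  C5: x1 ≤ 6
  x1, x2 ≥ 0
max z = x1 + 9x2

s.t.
  x2 + s1 = 7
  4x1 + 2x2 + s2 = 22
  x1 + 2x2 + s3 = 8
  3x1 + 2x2 + s4 = 16
  x1 + s5 = 6
  x1, x2, s1, s2, s3, s4, s5 ≥ 0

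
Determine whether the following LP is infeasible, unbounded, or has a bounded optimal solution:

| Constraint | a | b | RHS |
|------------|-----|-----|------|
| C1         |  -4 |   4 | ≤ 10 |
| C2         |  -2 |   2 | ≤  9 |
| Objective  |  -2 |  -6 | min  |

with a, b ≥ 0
Feasible point: (0, 0) satisfies every constraint, so the LP is feasible.
Direction d = (1, 0): for each constraint row a, a·d ≤ 0 —
  (-4)(1) + (4)(0) = -4 ≤ 0
  (-2)(1) + (2)(0) = -2 ≤ 0
and d ≥ 0, so (0, 0) + t·d stays feasible for every t ≥ 0. Along this ray z = -2a - 6b changes by -2 per unit t, so z → −∞.

Unbounded — the objective can decrease without bound over the feasible region.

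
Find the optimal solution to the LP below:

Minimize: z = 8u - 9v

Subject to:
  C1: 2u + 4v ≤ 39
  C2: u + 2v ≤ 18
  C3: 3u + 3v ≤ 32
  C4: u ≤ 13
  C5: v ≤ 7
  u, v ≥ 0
Each vertex is the intersection of two constraint boundaries that also satisfies all remaining constraints:
  u = 0 and v = 0 → (0, 0)
  3u + 3v = 32 and v = 0 → (10.67, 0)
  3u + 3v = 32 and v = 7 → (3.667, 7)
  v = 7 and u = 0 → (0, 7)

Evaluating z = 8u - 9v at each vertex:
  (0, 0): z = 0
  (10.67, 0): z = 85.33
  (3.667, 7): z = -33.67
  (0, 7): z = -63

The minimum is at (0, 7) with z = -63.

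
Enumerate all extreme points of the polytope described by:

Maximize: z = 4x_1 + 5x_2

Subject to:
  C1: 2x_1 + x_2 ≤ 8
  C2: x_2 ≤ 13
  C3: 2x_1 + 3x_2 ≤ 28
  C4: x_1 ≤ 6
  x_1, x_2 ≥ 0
Each vertex is the intersection of two constraint boundaries that also satisfies all remaining constraints:
  x_1 = 0 and x_2 = 0 → (0, 0)
  2x_1 + x_2 = 8 and x_2 = 0 → (4, 0)
  2x_1 + x_2 = 8 and x_1 = 0 → (0, 8)

Vertices: (0, 0), (4, 0), (0, 8)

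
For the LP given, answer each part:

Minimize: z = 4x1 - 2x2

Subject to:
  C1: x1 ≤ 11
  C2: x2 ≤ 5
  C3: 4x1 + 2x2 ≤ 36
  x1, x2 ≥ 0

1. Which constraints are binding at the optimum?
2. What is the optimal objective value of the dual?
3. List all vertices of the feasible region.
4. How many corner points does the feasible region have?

1. C2, x1 ≥ 0
2. -10 (by strong duality, equal to the primal optimum)
3. (0, 0), (9, 0), (6.5, 5), (0, 5)
4. 4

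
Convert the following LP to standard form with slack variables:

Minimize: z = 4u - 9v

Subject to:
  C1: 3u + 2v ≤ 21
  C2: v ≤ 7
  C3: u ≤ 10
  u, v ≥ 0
min z = 4u - 9v

s.t.
  3u + 2v + s1 = 21
  v + s2 = 7
  u + s3 = 10
  u, v, s1, s2, s3 ≥ 0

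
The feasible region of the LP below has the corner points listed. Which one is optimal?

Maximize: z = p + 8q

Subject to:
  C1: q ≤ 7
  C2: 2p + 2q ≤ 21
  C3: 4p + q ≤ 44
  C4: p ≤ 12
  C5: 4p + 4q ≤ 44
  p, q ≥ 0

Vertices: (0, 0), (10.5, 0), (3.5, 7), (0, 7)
Evaluating z = p + 8q at each vertex:
  (0, 0): z = 0
  (10.5, 0): z = 10.5
  (3.5, 7): z = 59.5
  (0, 7): z = 56

The largest value is z = 59.5, attained at (3.5, 7).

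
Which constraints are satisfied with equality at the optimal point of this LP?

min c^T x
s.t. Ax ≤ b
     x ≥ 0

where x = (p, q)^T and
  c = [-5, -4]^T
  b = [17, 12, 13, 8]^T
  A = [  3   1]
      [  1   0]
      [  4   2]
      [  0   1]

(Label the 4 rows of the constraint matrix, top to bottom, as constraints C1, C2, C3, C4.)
Optimal: p = 0, q = 6.5
Slack at optimum:
  C1: slack = 10.5
  C2: slack = 12
  C3: slack = 0 (binding)
  C4: slack = 1.5
  p ≥ 0: p = 0 (binding)
  q ≥ 0: q = 6.5
Binding constraints: C3, p ≥ 0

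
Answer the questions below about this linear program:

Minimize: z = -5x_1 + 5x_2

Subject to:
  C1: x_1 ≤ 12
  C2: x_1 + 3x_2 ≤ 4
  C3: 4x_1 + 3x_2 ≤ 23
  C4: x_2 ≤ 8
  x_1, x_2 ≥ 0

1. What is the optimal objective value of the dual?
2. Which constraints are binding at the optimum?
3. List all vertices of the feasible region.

1. -20 (by strong duality, equal to the primal optimum)
2. C2, x_2 ≥ 0
3. (0, 0), (4, 0), (0, 1.333)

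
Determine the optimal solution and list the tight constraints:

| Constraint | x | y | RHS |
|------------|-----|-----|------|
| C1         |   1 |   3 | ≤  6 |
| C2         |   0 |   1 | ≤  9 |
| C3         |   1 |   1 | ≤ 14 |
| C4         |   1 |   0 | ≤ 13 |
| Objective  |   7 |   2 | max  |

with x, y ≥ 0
Optimal: x = 6, y = 0
Binding: C1, y ≥ 0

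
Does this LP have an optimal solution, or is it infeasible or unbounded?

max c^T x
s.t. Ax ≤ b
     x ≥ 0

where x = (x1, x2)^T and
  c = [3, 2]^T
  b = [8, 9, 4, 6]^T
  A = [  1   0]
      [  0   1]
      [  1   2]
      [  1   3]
The point (4, 0) satisfies every constraint, so the LP is feasible; the constraints give x1 ≤ 8 and x2 ≤ 9, which with x1, x2 ≥ 0 keep the feasible region inside a bounded box. A feasible, bounded LP attains a finite optimum at a vertex.

Evaluating z = 3x1 + 2x2 at each vertex:
  (0, 0): z = 0
  (4, 0): z = 12
  (0, 2): z = 4

The LP has an optimal solution: (4, 0) with z = 12.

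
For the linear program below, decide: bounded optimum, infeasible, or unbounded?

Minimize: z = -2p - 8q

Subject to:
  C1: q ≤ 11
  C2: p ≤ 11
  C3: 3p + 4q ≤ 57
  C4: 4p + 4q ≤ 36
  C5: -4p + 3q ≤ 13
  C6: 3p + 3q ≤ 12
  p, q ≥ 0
The point (0, 4) satisfies every constraint, so the LP is feasible; the constraints give p ≤ 11 and q ≤ 11, which with p, q ≥ 0 keep the feasible region inside a bounded box. A feasible, bounded LP attains a finite optimum at a vertex.

Evaluating z = -2p - 8q at each vertex:
  (0, 0): z = 0
  (4, 0): z = -8
  (0, 4): z = -32

Bounded optimum: z* = -32 at (0, 4).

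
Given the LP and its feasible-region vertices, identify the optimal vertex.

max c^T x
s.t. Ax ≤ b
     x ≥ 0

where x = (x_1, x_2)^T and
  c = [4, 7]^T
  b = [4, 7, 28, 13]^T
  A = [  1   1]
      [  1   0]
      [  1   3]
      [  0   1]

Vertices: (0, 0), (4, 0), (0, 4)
Evaluating z = 4x_1 + 7x_2 at each vertex:
  (0, 0): z = 0
  (4, 0): z = 16
  (0, 4): z = 28

The largest value is z = 28, attained at (0, 4).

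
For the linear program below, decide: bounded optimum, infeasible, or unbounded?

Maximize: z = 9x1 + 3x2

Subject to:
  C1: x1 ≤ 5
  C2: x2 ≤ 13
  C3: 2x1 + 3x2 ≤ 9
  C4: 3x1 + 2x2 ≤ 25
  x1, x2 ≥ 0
The point (4.5, 0) satisfies every constraint, so the LP is feasible; the constraints give x1 ≤ 5 and x2 ≤ 13, which with x1, x2 ≥ 0 keep the feasible region inside a bounded box. A feasible, bounded LP attains a finite optimum at a vertex.

Evaluating z = 9x1 + 3x2 at each vertex:
  (0, 0): z = 0
  (4.5, 0): z = 40.5
  (0, 3): z = 9

Bounded optimum: z* = 40.5 at (4.5, 0).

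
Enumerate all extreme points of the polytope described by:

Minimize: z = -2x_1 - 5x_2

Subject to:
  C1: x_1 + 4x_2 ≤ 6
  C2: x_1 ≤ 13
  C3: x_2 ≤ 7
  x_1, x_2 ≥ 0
Each vertex is the intersection of two constraint boundaries that also satisfies all remaining constraints:
  x_1 = 0 and x_2 = 0 → (0, 0)
  x_1 + 4x_2 = 6 and x_2 = 0 → (6, 0)
  x_1 + 4x_2 = 6 and x_1 = 0 → (0, 1.5)

Vertices: (0, 0), (6, 0), (0, 1.5)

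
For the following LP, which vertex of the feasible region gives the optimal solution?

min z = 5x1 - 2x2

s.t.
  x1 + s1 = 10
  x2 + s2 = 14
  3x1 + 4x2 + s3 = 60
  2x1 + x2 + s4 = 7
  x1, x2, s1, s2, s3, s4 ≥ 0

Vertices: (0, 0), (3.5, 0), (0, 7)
Evaluating z = 5x1 - 2x2 at each vertex:
  (0, 0): z = 0
  (3.5, 0): z = 17.5
  (0, 7): z = -14

The smallest value is z = -14, attained at (0, 7).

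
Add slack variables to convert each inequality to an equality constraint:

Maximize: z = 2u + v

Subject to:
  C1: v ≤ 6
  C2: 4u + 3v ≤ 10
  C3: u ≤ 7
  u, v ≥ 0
max z = 2u + v

s.t.
  v + s1 = 6
  4u + 3v + s2 = 10
  u + s3 = 7
  u, v, s1, s2, s3 ≥ 0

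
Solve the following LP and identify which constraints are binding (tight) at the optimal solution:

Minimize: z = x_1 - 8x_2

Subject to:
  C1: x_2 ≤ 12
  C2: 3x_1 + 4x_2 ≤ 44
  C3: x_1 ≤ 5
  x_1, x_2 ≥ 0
Optimal: x_1 = 0, x_2 = 11
Slack at optimum:
  C1: slack = 1
  C2: slack = 0 (binding)
  C3: slack = 5
  x_1 ≥ 0: x_1 = 0 (binding)
  x_2 ≥ 0: x_2 = 11
Binding constraints: C2, x_1 ≥ 0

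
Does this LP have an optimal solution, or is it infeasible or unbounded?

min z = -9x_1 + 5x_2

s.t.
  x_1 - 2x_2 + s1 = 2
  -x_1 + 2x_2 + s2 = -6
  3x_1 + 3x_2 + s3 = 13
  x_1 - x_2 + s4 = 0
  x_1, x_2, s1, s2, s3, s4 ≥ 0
The row x_1 - 2x_2 + s1 = 2 with s1 ≥ 0 requires x_1 - 2x_2 ≤ 2, while the row -x_1 + 2x_2 + s2 = -6 with s2 ≥ 0 is equivalent to x_1 - 2x_2 ≥ 6. Together they would need 6 ≤ x_1 - 2x_2 ≤ 2, which is impossible since 6 > 2. No point satisfies all constraints.

The feasible region is empty; the LP is infeasible.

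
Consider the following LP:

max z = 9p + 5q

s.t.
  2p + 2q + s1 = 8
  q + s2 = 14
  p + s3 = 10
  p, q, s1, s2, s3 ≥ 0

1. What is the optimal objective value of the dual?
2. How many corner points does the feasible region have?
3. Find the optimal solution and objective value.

1. 36 (by strong duality, equal to the primal optimum)
2. 3
3. p = 4, q = 0, z = 36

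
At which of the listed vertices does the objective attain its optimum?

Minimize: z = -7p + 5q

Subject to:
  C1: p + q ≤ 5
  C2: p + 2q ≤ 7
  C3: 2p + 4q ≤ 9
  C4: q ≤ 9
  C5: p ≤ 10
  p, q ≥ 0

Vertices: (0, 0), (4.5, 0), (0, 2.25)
(4.5, 0) with z = -31.5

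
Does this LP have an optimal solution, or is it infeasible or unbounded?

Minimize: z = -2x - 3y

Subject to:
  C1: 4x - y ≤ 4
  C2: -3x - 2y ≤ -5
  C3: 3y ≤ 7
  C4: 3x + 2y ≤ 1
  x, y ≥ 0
C4 requires 3x + 2y ≤ 1, while C2 (-3x - 2y ≤ -5) is equivalent to 3x + 2y ≥ 5. Together they would need 5 ≤ 3x + 2y ≤ 1, which is impossible since 5 > 1. No point satisfies all constraints.

The feasible region is empty; the LP is infeasible.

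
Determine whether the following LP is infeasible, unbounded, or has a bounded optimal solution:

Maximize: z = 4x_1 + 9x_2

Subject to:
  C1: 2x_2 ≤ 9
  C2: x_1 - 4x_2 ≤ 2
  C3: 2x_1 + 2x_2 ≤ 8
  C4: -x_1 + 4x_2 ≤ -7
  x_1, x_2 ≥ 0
C2 requires x_1 - 4x_2 ≤ 2, while C4 (-x_1 + 4x_2 ≤ -7) is equivalent to x_1 - 4x_2 ≥ 7. Together they would need 7 ≤ x_1 - 4x_2 ≤ 2, which is impossible since 7 > 2. No point satisfies all constraints.

The feasible region is empty; the LP is infeasible.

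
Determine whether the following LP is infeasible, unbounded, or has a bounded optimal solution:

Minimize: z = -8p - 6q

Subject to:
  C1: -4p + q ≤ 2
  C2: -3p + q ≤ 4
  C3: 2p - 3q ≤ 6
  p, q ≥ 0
Feasible point: (0, 0) satisfies every constraint, so the LP is feasible.
Direction d = (1, 1): for each constraint row a, a·d ≤ 0 —
  (-4)(1) + (1)(1) = -3 ≤ 0
  (-3)(1) + (1)(1) = -2 ≤ 0
  (2)(1) + (-3)(1) = -1 ≤ 0
and d ≥ 0, so (0, 0) + t·d stays feasible for every t ≥ 0. Along this ray z = -8p - 6q changes by -14 per unit t, so z → −∞.

The LP is unbounded; z can be made arbitrarily small.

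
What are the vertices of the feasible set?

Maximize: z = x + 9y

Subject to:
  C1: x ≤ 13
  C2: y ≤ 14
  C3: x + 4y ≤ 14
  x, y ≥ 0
Each vertex is the intersection of two constraint boundaries that also satisfies all remaining constraints:
  x = 0 and y = 0 → (0, 0)
  x = 13 and y = 0 → (13, 0)
  x = 13 and x + 4y = 14 → (13, 0.25)
  x + 4y = 14 and x = 0 → (0, 3.5)

Vertices: (0, 0), (13, 0), (13, 0.25), (0, 3.5)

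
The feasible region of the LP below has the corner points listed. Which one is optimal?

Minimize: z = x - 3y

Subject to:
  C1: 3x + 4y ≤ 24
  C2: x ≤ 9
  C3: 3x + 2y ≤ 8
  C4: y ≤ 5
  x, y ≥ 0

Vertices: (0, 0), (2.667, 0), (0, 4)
(0, 4) with z = -12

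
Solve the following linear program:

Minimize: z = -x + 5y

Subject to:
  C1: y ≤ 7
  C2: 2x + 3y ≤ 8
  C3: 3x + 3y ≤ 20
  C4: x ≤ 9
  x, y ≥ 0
x = 4, y = 0, z = -4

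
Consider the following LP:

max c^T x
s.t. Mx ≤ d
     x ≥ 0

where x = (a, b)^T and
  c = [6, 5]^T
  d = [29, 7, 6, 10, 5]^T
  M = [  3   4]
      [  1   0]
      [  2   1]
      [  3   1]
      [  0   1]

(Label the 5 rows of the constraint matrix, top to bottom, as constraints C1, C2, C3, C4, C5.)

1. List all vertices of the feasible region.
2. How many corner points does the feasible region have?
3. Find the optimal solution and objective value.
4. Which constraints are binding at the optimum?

1. (0, 0), (3, 0), (0.5, 5), (0, 5)
2. 4
3. a = 0.5, b = 5, z = 28
4. C3, C5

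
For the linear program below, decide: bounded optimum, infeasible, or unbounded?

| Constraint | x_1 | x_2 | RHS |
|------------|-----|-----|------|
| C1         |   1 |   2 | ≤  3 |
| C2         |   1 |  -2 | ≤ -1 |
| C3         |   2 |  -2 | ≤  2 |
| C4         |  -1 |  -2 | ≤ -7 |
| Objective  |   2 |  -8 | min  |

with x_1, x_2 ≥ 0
C1 requires x_1 + 2x_2 ≤ 3, while C4 (-x_1 - 2x_2 ≤ -7) is equivalent to x_1 + 2x_2 ≥ 7. Together they would need 7 ≤ x_1 + 2x_2 ≤ 3, which is impossible since 7 > 3. No point satisfies all constraints.

Infeasible — the constraint set is empty.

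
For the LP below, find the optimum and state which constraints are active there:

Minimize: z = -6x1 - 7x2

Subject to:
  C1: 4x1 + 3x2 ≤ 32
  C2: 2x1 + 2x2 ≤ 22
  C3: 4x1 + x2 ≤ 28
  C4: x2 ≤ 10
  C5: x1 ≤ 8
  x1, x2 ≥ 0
Optimal: x1 = 0.5, x2 = 10
Binding: C1, C4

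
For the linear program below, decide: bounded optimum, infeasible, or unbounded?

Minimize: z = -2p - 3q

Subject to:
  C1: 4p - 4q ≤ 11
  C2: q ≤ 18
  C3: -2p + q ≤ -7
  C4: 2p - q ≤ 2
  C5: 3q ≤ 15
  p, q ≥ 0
C4 requires 2p - q ≤ 2, while C3 (-2p + q ≤ -7) is equivalent to 2p - q ≥ 7. Together they would need 7 ≤ 2p - q ≤ 2, which is impossible since 7 > 2. No point satisfies all constraints.

Infeasible — the constraint set is empty.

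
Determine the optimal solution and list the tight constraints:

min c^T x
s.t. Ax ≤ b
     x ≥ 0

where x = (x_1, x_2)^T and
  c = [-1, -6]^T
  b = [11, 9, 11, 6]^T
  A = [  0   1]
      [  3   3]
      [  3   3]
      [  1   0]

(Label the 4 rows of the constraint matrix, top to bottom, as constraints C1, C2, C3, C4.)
Optimal: x_1 = 0, x_2 = 3
Binding: C2, x_1 ≥ 0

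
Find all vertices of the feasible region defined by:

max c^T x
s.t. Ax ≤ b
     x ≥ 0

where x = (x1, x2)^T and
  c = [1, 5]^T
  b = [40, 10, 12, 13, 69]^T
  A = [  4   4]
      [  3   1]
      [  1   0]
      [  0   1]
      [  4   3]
Each vertex is the intersection of two constraint boundaries that also satisfies all remaining constraints:
  x1 = 0 and x2 = 0 → (0, 0)
  3x1 + x2 = 10 and x2 = 0 → (3.333, 0)
  4x1 + 4x2 = 40 and 3x1 + x2 = 10 → (0, 10)

Vertices: (0, 0), (3.333, 0), (0, 10)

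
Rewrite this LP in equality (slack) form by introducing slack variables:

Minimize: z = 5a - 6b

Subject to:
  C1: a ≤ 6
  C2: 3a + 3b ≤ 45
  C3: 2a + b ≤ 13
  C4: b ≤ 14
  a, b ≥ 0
min z = 5a - 6b

s.t.
  a + s1 = 6
  3a + 3b + s2 = 45
  2a + b + s3 = 13
  b + s4 = 14
  a, b, s1, s2, s3, s4 ≥ 0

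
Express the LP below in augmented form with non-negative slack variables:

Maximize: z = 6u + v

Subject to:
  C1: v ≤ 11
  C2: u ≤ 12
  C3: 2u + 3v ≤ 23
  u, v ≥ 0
max z = 6u + v

s.t.
  v + s1 = 11
  u + s2 = 12
  2u + 3v + s3 = 23
  u, v, s1, s2, s3 ≥ 0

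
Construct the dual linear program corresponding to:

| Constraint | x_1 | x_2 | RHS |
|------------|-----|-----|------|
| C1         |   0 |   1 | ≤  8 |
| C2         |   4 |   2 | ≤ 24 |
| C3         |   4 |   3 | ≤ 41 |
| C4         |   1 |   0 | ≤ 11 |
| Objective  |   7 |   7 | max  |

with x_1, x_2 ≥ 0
Minimize: z = 8y1 + 24y2 + 41y3 + 11y4

Subject to:
  C1: -4y2 - 4y3 - y4 ≤ -7
  C2: -y1 - 2y2 - 3y3 ≤ -7
  y1, y2, y3, y4 ≥ 0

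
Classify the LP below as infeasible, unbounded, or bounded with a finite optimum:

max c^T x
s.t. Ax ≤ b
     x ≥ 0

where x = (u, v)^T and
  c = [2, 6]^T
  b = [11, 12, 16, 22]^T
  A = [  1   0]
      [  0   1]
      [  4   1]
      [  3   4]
The point (0, 5.5) satisfies every constraint, so the LP is feasible; the constraints give u ≤ 11 and v ≤ 12, which with u, v ≥ 0 keep the feasible region inside a bounded box. A feasible, bounded LP attains a finite optimum at a vertex.

Evaluating z = 2u + 6v at each vertex:
  (0, 0): z = 0
  (4, 0): z = 8
  (3.231, 3.077): z = 24.92
  (0, 5.5): z = 33

The LP has an optimal solution: (0, 5.5) with z = 33.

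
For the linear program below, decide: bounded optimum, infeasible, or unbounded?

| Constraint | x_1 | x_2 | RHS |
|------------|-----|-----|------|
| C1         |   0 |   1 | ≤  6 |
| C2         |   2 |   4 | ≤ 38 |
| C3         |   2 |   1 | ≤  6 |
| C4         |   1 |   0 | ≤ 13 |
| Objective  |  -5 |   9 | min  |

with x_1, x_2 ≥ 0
The point (3, 0) satisfies every constraint, so the LP is feasible; the constraints give x_1 ≤ 13 and x_2 ≤ 6, which with x_1, x_2 ≥ 0 keep the feasible region inside a bounded box. A feasible, bounded LP attains a finite optimum at a vertex.

The LP has an optimal solution: (3, 0) with z = -15.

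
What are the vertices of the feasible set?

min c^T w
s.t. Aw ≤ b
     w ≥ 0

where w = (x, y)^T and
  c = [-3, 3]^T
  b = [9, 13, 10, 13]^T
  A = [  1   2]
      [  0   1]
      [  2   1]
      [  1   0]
Each vertex is the intersection of two constraint boundaries that also satisfies all remaining constraints:
  x = 0 and y = 0 → (0, 0)
  2x + y = 10 and y = 0 → (5, 0)
  x + 2y = 9 and 2x + y = 10 → (3.667, 2.667)
  x + 2y = 9 and x = 0 → (0, 4.5)

Vertices: (0, 0), (5, 0), (3.667, 2.667), (0, 4.5)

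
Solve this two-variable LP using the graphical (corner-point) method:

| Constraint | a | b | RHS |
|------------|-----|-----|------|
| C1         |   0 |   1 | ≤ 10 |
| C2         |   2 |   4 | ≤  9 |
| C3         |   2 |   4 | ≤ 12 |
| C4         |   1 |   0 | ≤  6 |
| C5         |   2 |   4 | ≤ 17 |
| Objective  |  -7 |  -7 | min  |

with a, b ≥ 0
Each vertex is the intersection of two constraint boundaries that also satisfies all remaining constraints:
  a = 0 and b = 0 → (0, 0)
  2a + 4b = 9 and b = 0 → (4.5, 0)
  2a + 4b = 9 and a = 0 → (0, 2.25)

Evaluating z = -7a - 7b at each vertex:
  (0, 0): z = 0
  (4.5, 0): z = -31.5
  (0, 2.25): z = -15.75

The minimum is at (4.5, 0) with z = -31.5.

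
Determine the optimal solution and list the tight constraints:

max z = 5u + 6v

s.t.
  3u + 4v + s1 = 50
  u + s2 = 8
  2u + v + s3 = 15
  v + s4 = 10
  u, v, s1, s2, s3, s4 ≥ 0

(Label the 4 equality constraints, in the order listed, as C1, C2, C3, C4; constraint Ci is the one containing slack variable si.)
Optimal: u = 2.5, v = 10
Binding: C3, C4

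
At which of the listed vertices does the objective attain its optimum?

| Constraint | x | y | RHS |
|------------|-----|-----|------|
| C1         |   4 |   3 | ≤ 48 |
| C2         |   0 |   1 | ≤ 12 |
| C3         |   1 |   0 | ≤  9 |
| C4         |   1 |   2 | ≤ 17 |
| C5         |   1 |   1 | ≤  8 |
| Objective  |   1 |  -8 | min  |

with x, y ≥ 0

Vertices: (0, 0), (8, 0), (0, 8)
Evaluating z = x - 8y at each vertex:
  (0, 0): z = 0
  (8, 0): z = 8
  (0, 8): z = -64

The smallest value is z = -64, attained at (0, 8).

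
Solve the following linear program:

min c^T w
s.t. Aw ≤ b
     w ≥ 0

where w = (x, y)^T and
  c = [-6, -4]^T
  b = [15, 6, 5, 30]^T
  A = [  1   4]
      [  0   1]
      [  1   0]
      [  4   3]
Each vertex is the intersection of two constraint boundaries that also satisfies all remaining constraints:
  x = 0 and y = 0 → (0, 0)
  x = 5 and y = 0 → (5, 0)
  x + 4y = 15 and x = 5 → (5, 2.5)
  x + 4y = 15 and x = 0 → (0, 3.75)

Evaluating z = -6x - 4y at each vertex:
  (0, 0): z = 0
  (5, 0): z = -30
  (5, 2.5): z = -40
  (0, 3.75): z = -15

The minimum is at (5, 2.5) with z = -40.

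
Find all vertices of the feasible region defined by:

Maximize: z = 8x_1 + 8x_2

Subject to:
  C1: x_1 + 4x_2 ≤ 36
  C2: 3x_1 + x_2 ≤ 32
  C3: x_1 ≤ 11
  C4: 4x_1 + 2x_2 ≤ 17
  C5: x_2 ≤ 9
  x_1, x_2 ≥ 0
Each vertex is the intersection of two constraint boundaries that also satisfies all remaining constraints:
  x_1 = 0 and x_2 = 0 → (0, 0)
  4x_1 + 2x_2 = 17 and x_2 = 0 → (4.25, 0)
  4x_1 + 2x_2 = 17 and x_1 = 0 → (0, 8.5)

Vertices: (0, 0), (4.25, 0), (0, 8.5)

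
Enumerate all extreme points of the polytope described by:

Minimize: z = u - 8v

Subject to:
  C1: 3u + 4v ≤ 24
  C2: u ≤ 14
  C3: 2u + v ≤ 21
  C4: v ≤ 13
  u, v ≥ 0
Each vertex is the intersection of two constraint boundaries that also satisfies all remaining constraints:
  u = 0 and v = 0 → (0, 0)
  3u + 4v = 24 and v = 0 → (8, 0)
  3u + 4v = 24 and u = 0 → (0, 6)

Vertices: (0, 0), (8, 0), (0, 6)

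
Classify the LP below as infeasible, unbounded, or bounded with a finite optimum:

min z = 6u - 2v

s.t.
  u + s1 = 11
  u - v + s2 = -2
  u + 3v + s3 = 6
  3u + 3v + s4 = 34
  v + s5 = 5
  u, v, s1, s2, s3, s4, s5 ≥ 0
The point (0, 2) satisfies every constraint, so the LP is feasible; the constraints give u ≤ 11 and v ≤ 5, which with u, v ≥ 0 keep the feasible region inside a bounded box. A feasible, bounded LP attains a finite optimum at a vertex.

Evaluating z = 6u - 2v at each vertex:
  (0, 2): z = -4

Feasible with finite optimum z* = -4 at (0, 2).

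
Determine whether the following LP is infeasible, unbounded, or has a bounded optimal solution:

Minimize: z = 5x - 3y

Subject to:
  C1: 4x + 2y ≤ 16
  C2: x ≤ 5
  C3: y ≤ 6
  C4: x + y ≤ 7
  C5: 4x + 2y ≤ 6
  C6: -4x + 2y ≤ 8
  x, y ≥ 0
The point (0, 3) satisfies every constraint, so the LP is feasible; the constraints give x ≤ 5 and y ≤ 6, which with x, y ≥ 0 keep the feasible region inside a bounded box. A feasible, bounded LP attains a finite optimum at a vertex.

The LP has an optimal solution: (0, 3) with z = -9.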